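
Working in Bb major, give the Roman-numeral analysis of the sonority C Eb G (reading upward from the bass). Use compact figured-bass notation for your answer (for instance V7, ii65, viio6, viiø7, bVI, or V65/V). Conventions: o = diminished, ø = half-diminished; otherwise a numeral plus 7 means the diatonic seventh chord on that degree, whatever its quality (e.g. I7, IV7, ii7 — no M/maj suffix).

ii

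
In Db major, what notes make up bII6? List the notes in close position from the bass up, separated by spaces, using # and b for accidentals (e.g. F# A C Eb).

bII6 is the Neapolitan sixth — a major triad on the lowered second degree, here in its customary first inversion. In Db major that root is Ebb.
So the chord is Ebb-Gb-Bbb, a major triad.
With the 6 figure the chord is in first inversion; from the bass Gb upward in close position it reads Gb-Bbb-Ebb.

Gb Bbb Ebb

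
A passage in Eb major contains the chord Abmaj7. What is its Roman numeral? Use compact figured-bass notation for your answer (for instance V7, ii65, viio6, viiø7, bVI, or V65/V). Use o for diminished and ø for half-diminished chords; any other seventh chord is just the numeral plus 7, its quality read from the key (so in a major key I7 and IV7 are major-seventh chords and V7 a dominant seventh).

IV7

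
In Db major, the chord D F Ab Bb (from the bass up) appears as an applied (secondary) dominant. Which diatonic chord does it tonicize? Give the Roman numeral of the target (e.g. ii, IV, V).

ii

The chord is a dominant seventh chord on Bb.
A dominant resolves down a perfect fifth: Bb → Eb. In Db major, Eb is scale degree 2, i.e. ii.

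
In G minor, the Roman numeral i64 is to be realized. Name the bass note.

D

i in G minor has root G; the chord is G-Bb-D.
The figure 64 means second inversion — the fifth is in the bass.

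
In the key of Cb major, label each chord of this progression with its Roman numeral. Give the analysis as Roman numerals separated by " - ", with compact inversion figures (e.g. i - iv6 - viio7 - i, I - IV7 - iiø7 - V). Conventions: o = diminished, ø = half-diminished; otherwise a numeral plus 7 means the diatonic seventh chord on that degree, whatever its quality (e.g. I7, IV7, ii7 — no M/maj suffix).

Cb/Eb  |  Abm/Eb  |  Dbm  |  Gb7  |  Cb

I6 - vi64 - ii - V7 - I

Cb/Eb has root Cb, degree 1 in Cb major, so I6.
Abm/Eb: minor triad on Ab = scale degree 6 → vi64.
Dbm: root Db is the supertonic; minor triad there is ii.
Gb7 has root Gb, degree 5 in Cb major, so V7.
Cb: root Cb is the tonic; major triad there is I.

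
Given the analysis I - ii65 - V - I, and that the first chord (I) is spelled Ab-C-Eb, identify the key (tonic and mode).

Ab major

The anchor chord is a major triad on Ab, labeled I.
If Ab is scale degree 1 and the mode makes that degree carry a major triad, the tonic is Ab and the mode is major.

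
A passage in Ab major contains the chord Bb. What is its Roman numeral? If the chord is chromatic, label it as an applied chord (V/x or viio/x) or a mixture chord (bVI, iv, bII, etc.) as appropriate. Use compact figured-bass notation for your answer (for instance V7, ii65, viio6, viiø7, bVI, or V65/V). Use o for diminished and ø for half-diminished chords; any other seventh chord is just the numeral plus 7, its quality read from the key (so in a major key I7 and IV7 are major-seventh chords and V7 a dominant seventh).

V/V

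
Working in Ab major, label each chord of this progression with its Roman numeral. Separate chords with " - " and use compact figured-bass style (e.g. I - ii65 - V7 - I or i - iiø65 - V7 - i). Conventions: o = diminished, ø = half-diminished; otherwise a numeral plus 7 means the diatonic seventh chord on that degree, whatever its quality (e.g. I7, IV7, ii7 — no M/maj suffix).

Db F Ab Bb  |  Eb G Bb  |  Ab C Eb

Db-F-Ab-Bb has root Bb, degree 2 in Ab major, so ii65.
Eb-G-Bb has root Eb, degree 5 in Ab major, so V.
Ab-C-Eb has root Ab, degree 1 in Ab major, so I.

ii65 - V - I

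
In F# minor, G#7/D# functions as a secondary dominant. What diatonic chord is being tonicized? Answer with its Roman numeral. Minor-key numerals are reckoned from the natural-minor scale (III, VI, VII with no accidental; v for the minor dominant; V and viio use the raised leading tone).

The chord is a dominant seventh chord on G#.
A dominant resolves down a perfect fifth: G# → C#. In F# minor, C# is scale degree 5, i.e. V.

V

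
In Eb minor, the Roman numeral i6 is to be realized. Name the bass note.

Gb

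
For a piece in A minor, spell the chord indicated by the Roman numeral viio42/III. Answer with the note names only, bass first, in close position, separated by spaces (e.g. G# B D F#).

Ab B D F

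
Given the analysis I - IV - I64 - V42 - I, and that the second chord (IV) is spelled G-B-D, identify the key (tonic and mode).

The anchor chord is a major triad on G, labeled IV.
IV on G implies G is the subdominant; that puts the tonic at D, and the uppercase numeral fits major mode.

D major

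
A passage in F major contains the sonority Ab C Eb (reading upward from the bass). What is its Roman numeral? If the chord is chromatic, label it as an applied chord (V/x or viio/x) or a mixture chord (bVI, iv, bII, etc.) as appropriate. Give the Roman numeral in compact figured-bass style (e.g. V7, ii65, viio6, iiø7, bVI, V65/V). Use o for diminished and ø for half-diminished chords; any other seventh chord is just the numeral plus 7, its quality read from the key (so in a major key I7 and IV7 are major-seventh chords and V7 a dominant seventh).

bIII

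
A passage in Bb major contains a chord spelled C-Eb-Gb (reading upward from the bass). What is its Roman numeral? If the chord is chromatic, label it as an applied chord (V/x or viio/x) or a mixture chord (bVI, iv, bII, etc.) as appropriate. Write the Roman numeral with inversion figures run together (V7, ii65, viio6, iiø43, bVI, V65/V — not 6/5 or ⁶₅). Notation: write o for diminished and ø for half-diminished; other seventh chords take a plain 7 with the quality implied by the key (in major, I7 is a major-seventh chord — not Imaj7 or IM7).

iio

The pitches C-Eb-Gb form a diminished triad rooted on C.
C is the second degree of Bb major. This is the diminished supertonic triad, borrowed from the parallel minor.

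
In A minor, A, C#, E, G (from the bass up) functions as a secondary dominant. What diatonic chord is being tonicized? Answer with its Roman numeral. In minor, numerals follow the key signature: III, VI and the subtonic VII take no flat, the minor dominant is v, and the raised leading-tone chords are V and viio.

The chord is a dominant seventh chord on A.
A dominant resolves down a perfect fifth: A → D. In A minor, D is scale degree 4, i.e. iv.

iv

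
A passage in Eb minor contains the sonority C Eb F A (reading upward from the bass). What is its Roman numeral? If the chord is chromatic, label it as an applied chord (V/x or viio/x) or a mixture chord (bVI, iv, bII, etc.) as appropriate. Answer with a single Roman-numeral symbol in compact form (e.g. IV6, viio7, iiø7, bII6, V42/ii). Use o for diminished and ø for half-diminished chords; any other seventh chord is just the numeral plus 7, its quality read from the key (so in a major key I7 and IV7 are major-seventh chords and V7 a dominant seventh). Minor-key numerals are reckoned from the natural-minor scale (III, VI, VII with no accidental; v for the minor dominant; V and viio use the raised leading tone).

V43/V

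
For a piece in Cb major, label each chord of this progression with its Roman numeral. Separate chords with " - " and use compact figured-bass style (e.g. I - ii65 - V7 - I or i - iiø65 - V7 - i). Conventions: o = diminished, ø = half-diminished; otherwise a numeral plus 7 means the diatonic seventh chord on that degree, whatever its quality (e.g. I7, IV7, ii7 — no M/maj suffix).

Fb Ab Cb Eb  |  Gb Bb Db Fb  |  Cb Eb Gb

Fb-Ab-Cb-Eb: root Fb is the subdominant; major seventh chord there is IV7.
Gb-Bb-Db-Fb: root Gb is the dominant; dominant seventh chord there is V7.
Cb-Eb-Gb has root Cb, degree 1 in Cb major, so I.

IV7 - V7 - I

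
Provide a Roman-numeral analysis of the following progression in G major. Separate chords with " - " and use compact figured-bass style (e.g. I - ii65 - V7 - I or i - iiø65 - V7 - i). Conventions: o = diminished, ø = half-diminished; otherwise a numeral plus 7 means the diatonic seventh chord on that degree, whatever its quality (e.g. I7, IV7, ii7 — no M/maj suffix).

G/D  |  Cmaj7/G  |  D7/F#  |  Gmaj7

I64 - IV43 - V65 - I7

G/D: root G is the tonic; major triad there is I64.
Cmaj7/G: root C is the subdominant; major seventh chord there is IV43.
D7/F#: dominant seventh chord on D = scale degree 5 → V65.
Gmaj7: major seventh chord on G = scale degree 1 → I7.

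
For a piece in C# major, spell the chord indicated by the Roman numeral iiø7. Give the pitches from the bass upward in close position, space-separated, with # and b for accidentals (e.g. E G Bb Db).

D# F# A C#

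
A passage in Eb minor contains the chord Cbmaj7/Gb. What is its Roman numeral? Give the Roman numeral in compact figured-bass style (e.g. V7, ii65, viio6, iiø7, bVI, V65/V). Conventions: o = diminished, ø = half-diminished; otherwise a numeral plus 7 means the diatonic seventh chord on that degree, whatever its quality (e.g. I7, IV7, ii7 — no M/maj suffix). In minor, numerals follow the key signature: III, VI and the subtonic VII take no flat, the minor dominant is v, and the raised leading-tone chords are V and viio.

The pitches Cb-Eb-Gb-Bb form a major seventh chord rooted on Cb.
Cb is scale degree 6 in Eb minor, and a major seventh chord on that degree is written VI7.
With Gb in the bass the chord is in second inversion, so the figured bass is 43.

VI43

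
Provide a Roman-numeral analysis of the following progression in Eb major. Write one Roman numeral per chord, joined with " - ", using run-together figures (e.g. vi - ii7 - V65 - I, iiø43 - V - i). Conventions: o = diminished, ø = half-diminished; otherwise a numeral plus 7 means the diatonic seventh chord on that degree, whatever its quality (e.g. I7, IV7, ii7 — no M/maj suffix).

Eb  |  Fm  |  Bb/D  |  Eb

Eb: major triad on Eb = scale degree 1 → I.
Fm: minor triad on F = scale degree 2 → ii.
Bb/D: major triad on Bb = scale degree 5 → V6.
Eb has root Eb, degree 1 in Eb major, so I.

I - ii - V6 - I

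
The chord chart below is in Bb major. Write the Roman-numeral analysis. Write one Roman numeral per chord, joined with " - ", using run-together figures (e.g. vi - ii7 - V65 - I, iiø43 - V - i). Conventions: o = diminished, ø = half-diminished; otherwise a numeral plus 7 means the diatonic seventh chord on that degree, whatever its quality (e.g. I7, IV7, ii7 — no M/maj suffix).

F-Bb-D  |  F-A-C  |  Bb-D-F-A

I64 - V - I7

F-Bb-D: root Bb is the tonic; major triad there is I64.
F-A-C has root F, degree 5 in Bb major, so V.
Bb-D-F-A: root Bb is the tonic; major seventh chord there is I7.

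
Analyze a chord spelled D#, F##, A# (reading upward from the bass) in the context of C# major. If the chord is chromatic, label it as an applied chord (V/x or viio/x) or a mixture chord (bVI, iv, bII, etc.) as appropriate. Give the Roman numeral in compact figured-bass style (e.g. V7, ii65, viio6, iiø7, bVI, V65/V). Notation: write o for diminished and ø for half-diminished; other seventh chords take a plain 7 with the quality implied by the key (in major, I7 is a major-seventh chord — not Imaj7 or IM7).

V/V

The pitches D#-F##-A# form a major triad rooted on D#.
D# is not a diatonic chord root with this quality in C# major, but it lies a perfect fifth above G# (V), so the chord functions as an applied dominant of V.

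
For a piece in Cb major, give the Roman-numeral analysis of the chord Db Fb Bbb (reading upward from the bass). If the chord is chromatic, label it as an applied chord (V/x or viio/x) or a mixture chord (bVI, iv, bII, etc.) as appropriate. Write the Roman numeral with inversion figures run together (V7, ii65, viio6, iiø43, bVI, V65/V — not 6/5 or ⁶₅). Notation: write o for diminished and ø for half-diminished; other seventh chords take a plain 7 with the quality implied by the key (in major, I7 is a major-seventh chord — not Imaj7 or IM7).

Stacked in thirds the chord is Bbb-Db-Fb: a major triad on Bbb.
Bbb is the lowered seventh degree of Cb major (diatonic 7 would be Bb). This is a major triad on the lowered seventh degree (the subtonic), borrowed from the parallel minor.
With Db in the bass the chord is in first inversion, so the figured bass is 6.

bVII6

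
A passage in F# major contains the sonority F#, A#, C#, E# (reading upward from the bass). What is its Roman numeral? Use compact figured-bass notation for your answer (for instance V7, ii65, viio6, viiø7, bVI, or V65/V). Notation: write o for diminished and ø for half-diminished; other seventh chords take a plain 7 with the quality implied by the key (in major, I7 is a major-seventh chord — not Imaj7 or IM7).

Stacked in thirds the chord is F#-A#-C#-E#: a major seventh chord on F#.
In F# major, F# is the tonic; the diatonic major seventh chord there is I7.

I7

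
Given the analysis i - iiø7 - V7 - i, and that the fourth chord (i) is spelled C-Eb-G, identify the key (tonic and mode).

C minor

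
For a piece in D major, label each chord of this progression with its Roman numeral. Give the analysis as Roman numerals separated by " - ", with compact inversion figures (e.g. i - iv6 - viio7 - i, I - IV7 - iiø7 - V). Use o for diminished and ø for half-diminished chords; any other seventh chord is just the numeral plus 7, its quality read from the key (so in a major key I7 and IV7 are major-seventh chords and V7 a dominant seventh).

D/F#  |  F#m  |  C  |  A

I6 - iii - bVII - V

D/F#: major triad on D = scale degree 1 → I6.
F#m: root F# is the mediant; minor triad there is iii.
C: C with this quality isn't in the key; it's bVII, borrowed from the parallel minor.
A has root A, degree 5 in D major, so V.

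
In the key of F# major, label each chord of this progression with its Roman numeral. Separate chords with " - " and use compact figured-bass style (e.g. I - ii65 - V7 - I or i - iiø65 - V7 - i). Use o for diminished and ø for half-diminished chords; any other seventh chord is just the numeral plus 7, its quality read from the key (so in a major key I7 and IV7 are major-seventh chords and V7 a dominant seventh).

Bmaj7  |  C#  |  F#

IV7 - V - I

Bmaj7: root B is the subdominant; major seventh chord there is IV7.
C#: root C# is the dominant; major triad there is V.
F#: root F# is the tonic; major triad there is I.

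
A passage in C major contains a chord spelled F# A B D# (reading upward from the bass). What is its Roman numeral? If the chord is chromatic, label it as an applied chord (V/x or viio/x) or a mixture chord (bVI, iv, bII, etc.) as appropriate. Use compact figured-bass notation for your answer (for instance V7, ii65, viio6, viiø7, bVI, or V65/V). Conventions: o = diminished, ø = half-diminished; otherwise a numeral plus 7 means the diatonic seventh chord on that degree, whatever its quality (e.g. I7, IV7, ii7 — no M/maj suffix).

The pitches B-D#-F#-A form a dominant seventh chord rooted on B.
B is not a diatonic chord root with this quality in C major, but it lies a perfect fifth above E (iii), so the chord functions as an applied dominant of iii.
With F# in the bass the chord is in second inversion, so the figured bass is 43.

V43/iii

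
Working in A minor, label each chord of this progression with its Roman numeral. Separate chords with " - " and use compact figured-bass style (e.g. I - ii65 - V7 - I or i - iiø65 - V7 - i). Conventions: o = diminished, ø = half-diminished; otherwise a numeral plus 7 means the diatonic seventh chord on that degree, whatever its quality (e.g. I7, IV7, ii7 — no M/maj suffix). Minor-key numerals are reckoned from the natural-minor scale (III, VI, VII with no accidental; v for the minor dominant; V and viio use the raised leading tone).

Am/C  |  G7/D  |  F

Am/C: minor triad on A = scale degree 1 → i6.
G7/D: dominant seventh chord on G = scale degree 7 → VII43.
F: major triad on F = scale degree 6 → VI.

i6 - VII43 - VI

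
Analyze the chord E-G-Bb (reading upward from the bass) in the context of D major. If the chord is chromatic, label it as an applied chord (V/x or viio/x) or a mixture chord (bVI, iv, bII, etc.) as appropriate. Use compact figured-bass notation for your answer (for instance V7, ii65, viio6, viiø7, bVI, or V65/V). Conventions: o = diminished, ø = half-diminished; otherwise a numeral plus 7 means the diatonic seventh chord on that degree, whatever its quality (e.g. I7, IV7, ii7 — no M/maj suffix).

The pitches E-G-Bb form a diminished triad rooted on E.
E is the second degree of D major. This is the diminished supertonic triad, borrowed from the parallel minor.

iio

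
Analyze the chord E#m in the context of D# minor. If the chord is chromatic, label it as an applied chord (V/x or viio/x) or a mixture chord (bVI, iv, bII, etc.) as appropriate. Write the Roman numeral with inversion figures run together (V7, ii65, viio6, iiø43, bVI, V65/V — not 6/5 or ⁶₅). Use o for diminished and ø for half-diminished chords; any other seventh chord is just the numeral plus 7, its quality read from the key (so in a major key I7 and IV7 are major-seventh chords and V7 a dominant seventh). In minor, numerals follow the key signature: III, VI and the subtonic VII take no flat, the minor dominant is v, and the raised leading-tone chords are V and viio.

The pitches E#-G#-B# form a minor triad rooted on E#.
E# is the second degree of D# minor. This is the minor supertonic, borrowed from the parallel major (the Dorian ii).

ii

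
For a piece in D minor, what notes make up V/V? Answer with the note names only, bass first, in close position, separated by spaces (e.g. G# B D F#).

E G# B

V/V is a secondary dominant — the dominant triad of V. V in D minor is A, so the applied chord's root is E, a perfect fifth above.
Building a major triad on E gives E-G#-B.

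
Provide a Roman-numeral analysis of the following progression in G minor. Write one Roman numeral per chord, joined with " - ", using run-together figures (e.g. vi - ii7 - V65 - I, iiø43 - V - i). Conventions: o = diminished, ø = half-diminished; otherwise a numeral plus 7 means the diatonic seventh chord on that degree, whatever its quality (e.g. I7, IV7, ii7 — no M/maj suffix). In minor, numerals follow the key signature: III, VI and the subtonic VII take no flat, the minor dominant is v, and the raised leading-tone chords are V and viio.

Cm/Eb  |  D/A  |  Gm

Cm/Eb: root C is the subdominant; minor triad there is iv6.
D/A: root D is the dominant; major triad there is V64.
Gm has root G, degree 1 in G minor, so i.

iv6 - V64 - i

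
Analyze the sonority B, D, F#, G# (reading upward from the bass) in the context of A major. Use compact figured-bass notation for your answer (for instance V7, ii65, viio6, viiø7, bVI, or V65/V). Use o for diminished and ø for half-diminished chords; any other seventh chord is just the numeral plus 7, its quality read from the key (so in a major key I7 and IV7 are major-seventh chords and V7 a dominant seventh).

Stacked in thirds the chord is G#-B-D-F#: a half-diminished seventh chord on G#.
G# is scale degree 7 in A major, and a half-diminished seventh chord on that degree is written viiø7.
With B in the bass the chord is in first inversion, so the figured bass is 65.

viiø65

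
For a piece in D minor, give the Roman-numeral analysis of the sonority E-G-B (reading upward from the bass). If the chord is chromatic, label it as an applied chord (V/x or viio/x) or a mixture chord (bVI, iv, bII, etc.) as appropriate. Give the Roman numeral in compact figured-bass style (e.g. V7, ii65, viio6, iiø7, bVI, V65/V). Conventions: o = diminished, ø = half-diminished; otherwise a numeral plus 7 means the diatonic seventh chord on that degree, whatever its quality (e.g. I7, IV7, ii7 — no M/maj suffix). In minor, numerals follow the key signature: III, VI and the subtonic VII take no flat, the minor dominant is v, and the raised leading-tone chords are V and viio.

ii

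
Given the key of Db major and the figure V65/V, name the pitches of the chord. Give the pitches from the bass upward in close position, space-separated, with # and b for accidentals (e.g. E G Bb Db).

G Bb Db Eb

V65/V is a secondary dominant — the dominant seventh of V. V in Db major is Ab, so the applied chord's root is Eb, a perfect fifth above.
Building a dominant seventh chord on Eb gives Eb-G-Bb-Db.
The figured bass 65 indicates first inversion, placing the third (G) in the bass: G-Bb-Db-Eb.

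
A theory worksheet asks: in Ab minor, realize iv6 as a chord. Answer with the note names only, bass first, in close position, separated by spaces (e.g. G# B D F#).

Fb Ab Db

In Ab minor, the subdominant is Db, and the diatonic chord built there is a minor triad.
That chord is spelled Db-Fb-Ab.
With the 6 figure the chord is in first inversion; from the bass Fb upward in close position it reads Fb-Ab-Db.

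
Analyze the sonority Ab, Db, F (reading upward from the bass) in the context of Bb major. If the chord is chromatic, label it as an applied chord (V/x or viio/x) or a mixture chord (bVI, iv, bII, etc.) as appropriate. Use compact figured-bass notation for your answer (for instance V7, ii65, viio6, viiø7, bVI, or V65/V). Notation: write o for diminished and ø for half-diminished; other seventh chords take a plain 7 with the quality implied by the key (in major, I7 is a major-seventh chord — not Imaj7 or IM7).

The pitches Db-F-Ab form a major triad rooted on Db.
Db is the lowered third degree of Bb major (diatonic 3 would be D). This is a major triad on the lowered third degree, borrowed from the parallel minor.
With Ab in the bass the chord is in second inversion, so the figured bass is 64.

bIII64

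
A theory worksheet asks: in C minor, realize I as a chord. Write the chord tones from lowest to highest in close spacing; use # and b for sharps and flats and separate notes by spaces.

C E G

Scale degree 1 in C minor is C; here the chord built on it is altered to a major triad. I is the major tonic (Picardy third), borrowed from the parallel major.
So the chord is C-E-G.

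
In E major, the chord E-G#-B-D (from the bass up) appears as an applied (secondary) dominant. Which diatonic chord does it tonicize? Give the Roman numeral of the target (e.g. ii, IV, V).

IV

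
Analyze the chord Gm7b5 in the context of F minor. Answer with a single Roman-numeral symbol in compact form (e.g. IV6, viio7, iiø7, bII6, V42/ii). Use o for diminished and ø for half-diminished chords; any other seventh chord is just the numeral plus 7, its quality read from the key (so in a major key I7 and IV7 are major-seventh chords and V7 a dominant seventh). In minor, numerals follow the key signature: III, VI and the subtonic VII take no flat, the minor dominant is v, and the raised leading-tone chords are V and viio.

iiø7

The pitches G-Bb-Db-F form a half-diminished seventh chord rooted on G.
G is scale degree 2 in F minor, and a half-diminished seventh chord on that degree is written iiø7.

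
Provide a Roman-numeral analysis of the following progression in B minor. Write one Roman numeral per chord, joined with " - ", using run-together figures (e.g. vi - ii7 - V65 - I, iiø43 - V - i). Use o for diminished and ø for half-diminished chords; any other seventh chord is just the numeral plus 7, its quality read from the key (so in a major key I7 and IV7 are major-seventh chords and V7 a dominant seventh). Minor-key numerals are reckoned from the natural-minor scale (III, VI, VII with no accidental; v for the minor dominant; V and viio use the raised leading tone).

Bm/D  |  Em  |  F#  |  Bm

i6 - iv - V - i

Bm/D: minor triad on B = scale degree 1 → i6.
Em: minor triad on E = scale degree 4 → iv.
F# has root F#, degree 5 in B minor, so V.
Bm: root B is the tonic; minor triad there is i.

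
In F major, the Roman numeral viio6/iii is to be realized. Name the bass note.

B

The applied chord viio6/iii is rooted on G#: G#-B-D.
The figure 6 means first inversion — the third is in the bass.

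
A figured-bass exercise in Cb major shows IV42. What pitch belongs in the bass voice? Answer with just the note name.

IV in Cb major has root Fb; the chord is Fb-Ab-Cb-Eb.
The figure 42 means third inversion — the seventh is in the bass.

Eb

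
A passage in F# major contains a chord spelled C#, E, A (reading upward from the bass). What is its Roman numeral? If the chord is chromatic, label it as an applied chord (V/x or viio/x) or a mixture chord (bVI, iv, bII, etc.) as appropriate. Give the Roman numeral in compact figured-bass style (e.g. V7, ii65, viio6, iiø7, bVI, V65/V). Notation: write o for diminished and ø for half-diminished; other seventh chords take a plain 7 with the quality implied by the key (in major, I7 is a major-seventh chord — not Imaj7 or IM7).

The pitches A-C#-E form a major triad rooted on A.
A is the lowered third degree of F# major (diatonic 3 would be A#). This is a major triad on the lowered third degree, borrowed from the parallel minor.
With C# in the bass the chord is in first inversion, so the figured bass is 6.

bIII6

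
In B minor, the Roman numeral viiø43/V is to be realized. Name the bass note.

B

The applied chord viiø43/V is rooted on E#: E#-G#-B-D#.
The figure 43 means second inversion — the fifth is in the bass.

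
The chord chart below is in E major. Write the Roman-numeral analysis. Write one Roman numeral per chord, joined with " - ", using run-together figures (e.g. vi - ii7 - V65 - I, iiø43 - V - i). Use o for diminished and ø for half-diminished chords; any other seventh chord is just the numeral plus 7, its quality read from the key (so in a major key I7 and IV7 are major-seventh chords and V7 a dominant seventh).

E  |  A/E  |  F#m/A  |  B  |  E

I - IV64 - ii6 - V - I

E has root E, degree 1 in E major, so I.
A/E: major triad on A = scale degree 4 → IV64.
F#m/A: minor triad on F# = scale degree 2 → ii6.
B: major triad on B = scale degree 5 → V.
E: root E is the tonic; major triad there is I.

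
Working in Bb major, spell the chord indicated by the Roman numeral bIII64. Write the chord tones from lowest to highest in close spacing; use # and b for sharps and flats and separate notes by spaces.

Scale degree 3 in Bb major is D; lowering it a half step gives Db. bIII64 is a major triad on the lowered third degree, borrowed from the parallel minor.
So the chord is Db-F-Ab, a major triad.
The figured bass 64 indicates second inversion, placing the fifth (Ab) in the bass: Ab-Db-F.

Ab Db F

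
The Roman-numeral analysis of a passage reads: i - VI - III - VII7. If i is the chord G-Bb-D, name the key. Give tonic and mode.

i is given as G-Bb-D — a minor triad with root G.
If G is scale degree 1 and the mode makes that degree carry a minor triad, the tonic is G and the mode is minor.

G minor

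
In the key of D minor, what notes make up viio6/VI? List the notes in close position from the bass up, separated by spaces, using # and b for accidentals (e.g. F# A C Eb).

viio6/VI is a secondary leading-tone chord. The target VI is Bb in D minor; the applied chord is rooted a semitone below, on A.
Building a diminished triad on A gives A-C-Eb.
With the 6 figure the chord is in first inversion; from the bass C upward in close position it reads C-Eb-A.

C Eb A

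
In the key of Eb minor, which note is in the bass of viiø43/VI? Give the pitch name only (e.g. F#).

Fb

The applied chord viiø43/VI is rooted on Bb: Bb-Db-Fb-Ab.
The figure 43 means second inversion — the fifth is in the bass.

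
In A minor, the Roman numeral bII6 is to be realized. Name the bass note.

D

bII in A minor has root Bb; the chord is Bb-D-F.
The figure 6 means first inversion — the third is in the bass.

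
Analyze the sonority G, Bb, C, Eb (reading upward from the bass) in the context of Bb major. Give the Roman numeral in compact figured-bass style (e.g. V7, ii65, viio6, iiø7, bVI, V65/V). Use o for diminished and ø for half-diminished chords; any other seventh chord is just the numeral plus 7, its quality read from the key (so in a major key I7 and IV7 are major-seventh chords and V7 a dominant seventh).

ii43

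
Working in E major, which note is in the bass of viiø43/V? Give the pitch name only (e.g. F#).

The applied chord viiø43/V is rooted on A#: A#-C#-E-G#.
The figure 43 means second inversion — the fifth is in the bass.

E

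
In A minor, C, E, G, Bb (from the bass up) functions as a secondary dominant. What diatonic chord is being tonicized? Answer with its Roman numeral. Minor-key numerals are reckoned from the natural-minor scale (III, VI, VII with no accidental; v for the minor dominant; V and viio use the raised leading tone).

VI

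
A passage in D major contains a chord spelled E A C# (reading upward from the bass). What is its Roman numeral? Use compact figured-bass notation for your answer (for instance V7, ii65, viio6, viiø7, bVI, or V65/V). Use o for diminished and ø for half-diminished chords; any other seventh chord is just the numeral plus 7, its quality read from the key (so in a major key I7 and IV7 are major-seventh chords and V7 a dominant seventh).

V64

The pitches A-C#-E form a major triad rooted on A.
In D major, A is the dominant; the diatonic major triad there is V.
With E in the bass the chord is in second inversion, so the figured bass is 64.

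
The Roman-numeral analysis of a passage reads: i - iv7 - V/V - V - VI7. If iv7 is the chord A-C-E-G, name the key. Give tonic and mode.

The anchor chord is a minor seventh chord on A, labeled iv7.
iv7 on A implies A is the subdominant; that puts the tonic at E, and the lowercase numeral fits minor mode.

E minor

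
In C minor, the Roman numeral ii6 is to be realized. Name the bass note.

F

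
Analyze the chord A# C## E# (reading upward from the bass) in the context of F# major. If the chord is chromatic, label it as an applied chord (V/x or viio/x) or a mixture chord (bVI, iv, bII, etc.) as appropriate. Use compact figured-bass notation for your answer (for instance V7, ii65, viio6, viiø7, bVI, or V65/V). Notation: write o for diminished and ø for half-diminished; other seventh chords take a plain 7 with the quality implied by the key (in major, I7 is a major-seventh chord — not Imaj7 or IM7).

The pitches A#-C##-E# form a major triad rooted on A#.
A# is not a diatonic chord root with this quality in F# major, but it lies a perfect fifth above D# (vi), so the chord functions as an applied dominant of vi.

V/vi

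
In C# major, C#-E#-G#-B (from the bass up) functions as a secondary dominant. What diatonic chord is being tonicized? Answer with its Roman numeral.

The chord is a dominant seventh chord on C#.
A dominant resolves down a perfect fifth: C# → F#. In C# major, F# is scale degree 4, i.e. IV.

IV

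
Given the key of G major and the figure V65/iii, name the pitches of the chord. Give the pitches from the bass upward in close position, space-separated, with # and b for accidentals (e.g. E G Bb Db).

A# C# E F#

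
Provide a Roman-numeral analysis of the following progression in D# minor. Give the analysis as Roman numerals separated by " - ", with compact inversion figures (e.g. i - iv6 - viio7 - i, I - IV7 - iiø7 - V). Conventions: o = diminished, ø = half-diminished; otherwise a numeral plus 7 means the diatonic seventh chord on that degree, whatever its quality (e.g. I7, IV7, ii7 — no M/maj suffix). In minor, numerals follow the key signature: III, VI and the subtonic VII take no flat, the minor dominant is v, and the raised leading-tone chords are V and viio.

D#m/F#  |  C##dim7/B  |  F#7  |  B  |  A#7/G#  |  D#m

D#m/F#: root D# is the tonic; minor triad there is i6.
C##dim7/B: root C## is the leading tone; fully diminished seventh chord there is viio42.
F#7 is the secondary dominant of VI (dominant seventh chord on F#): V7/VI.
B has root B, degree 6 in D# minor, so VI.
A#7/G#: dominant seventh chord on A# = scale degree 5 → V42.
D#m: root D# is the tonic; minor triad there is i.

i6 - viio42 - V7/VI - VI - V42 - i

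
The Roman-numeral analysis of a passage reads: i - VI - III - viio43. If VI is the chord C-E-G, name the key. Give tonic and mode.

The anchor chord is a major triad on C, labeled VI.
If C is scale degree 6 and the mode makes that degree carry a major triad, the tonic is E and the mode is minor.

E minor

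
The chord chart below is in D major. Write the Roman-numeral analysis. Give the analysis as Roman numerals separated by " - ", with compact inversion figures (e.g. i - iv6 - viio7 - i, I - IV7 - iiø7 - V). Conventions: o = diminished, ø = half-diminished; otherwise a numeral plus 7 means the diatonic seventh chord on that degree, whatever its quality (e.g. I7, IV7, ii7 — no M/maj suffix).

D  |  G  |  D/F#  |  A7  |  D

I - IV - I6 - V7 - I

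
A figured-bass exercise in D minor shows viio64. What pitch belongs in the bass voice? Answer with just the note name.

viio in D minor has root C#; the chord is C#-E-G.
The figure 64 means second inversion — the fifth is in the bass.

G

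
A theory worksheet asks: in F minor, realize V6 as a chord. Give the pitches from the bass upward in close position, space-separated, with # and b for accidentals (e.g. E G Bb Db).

E G C

In F minor, scale degree 5 is C. The dominant is major (leading tone raised), so V is a major triad.
Stacking thirds from C gives C-E-G.
The figured bass 6 indicates first inversion, placing the third (E) in the bass: E-G-C.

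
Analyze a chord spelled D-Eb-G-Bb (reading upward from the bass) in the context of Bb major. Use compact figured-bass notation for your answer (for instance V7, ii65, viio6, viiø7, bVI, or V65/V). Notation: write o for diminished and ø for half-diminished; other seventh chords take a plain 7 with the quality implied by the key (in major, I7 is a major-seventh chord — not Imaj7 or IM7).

The pitches Eb-G-Bb-D form a major seventh chord rooted on Eb.
Eb is scale degree 4 in Bb major, and a major seventh chord on that degree is written IV7.
With D in the bass the chord is in third inversion, so the figured bass is 42.

IV42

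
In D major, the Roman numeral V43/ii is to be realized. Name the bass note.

F#

The applied chord V43/ii is rooted on B: B-D#-F#-A.
The figure 43 means second inversion — the fifth is in the bass.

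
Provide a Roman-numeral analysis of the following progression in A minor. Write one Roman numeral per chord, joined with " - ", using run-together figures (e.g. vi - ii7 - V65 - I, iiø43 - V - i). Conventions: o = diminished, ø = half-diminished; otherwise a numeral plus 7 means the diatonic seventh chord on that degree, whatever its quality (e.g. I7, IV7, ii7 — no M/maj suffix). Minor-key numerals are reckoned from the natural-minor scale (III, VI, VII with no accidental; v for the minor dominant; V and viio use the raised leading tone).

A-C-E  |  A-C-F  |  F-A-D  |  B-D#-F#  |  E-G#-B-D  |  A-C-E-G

i - VI6 - iv6 - V/V - V7 - i7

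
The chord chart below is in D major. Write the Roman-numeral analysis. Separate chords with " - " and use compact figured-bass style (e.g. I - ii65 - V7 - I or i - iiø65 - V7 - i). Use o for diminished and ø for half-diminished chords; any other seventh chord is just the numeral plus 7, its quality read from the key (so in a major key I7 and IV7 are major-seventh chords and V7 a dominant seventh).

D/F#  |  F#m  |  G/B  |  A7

I6 - iii - IV6 - V7

D/F#: major triad on D = scale degree 1 → I6.
F#m: minor triad on F# = scale degree 3 → iii.
G/B has root G, degree 4 in D major, so IV6.
A7: root A is the dominant; dominant seventh chord there is V7.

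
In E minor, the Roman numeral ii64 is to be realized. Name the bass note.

C#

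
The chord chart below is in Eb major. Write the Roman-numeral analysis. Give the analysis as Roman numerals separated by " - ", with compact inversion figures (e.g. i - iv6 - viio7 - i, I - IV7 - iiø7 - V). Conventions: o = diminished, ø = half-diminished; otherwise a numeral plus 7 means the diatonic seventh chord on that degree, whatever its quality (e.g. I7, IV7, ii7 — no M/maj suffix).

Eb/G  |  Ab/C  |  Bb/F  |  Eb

Eb/G: root Eb is the tonic; major triad there is I6.
Ab/C: root Ab is the subdominant; major triad there is IV6.
Bb/F: major triad on Bb = scale degree 5 → V64.
Eb has root Eb, degree 1 in Eb major, so I.

I6 - IV6 - V64 - I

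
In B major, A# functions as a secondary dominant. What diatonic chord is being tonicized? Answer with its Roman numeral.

iii

The chord is a major triad on A#.
A dominant resolves down a perfect fifth: A# → D#. In B major, D# is scale degree 3, i.e. iii.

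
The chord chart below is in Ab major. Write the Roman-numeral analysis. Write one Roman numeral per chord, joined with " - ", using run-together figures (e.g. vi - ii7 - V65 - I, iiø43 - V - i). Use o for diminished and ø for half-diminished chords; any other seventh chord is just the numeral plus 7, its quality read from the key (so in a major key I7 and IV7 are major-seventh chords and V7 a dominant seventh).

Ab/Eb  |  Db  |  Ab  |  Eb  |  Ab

Ab/Eb: major triad on Ab = scale degree 1 → I64.
Db: major triad on Db = scale degree 4 → IV.
Ab has root Ab, degree 1 in Ab major, so I.
Eb: root Eb is the dominant; major triad there is V.
Ab: root Ab is the tonic; major triad there is I.

I64 - IV - I - V - I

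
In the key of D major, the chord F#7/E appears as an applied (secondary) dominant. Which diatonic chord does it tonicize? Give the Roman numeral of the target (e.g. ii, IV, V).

The chord is a dominant seventh chord on F#.
A dominant resolves down a perfect fifth: F# → B. In D major, B is scale degree 6, i.e. vi.

vi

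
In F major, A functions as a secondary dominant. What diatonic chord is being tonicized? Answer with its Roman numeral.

The chord is a major triad on A.
A dominant resolves down a perfect fifth: A → D. In F major, D is scale degree 6, i.e. vi.

vi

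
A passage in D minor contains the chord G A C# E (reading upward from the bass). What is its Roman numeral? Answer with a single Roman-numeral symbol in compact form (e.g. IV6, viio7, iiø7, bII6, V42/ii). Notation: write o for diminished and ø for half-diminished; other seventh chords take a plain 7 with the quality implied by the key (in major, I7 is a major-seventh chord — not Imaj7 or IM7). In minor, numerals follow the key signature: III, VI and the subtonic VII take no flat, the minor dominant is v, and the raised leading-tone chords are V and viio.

V42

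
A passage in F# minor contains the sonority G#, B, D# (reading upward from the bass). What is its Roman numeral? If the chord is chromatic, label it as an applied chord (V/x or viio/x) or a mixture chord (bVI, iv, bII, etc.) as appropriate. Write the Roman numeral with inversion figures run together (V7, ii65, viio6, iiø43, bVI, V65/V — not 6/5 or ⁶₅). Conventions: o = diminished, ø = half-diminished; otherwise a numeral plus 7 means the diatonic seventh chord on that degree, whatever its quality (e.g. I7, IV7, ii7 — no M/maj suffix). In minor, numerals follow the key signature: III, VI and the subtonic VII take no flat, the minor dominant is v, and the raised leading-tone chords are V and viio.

The pitches G#-B-D# form a minor triad rooted on G#.
G# is the second degree of F# minor. This is the minor supertonic, borrowed from the parallel major (the Dorian ii).

ii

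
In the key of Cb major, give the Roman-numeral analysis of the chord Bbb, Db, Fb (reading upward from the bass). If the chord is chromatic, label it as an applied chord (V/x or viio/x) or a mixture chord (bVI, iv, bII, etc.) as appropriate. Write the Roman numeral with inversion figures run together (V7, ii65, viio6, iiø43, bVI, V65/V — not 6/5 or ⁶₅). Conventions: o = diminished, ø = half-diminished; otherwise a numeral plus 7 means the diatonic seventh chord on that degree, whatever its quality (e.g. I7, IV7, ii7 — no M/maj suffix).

bVII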